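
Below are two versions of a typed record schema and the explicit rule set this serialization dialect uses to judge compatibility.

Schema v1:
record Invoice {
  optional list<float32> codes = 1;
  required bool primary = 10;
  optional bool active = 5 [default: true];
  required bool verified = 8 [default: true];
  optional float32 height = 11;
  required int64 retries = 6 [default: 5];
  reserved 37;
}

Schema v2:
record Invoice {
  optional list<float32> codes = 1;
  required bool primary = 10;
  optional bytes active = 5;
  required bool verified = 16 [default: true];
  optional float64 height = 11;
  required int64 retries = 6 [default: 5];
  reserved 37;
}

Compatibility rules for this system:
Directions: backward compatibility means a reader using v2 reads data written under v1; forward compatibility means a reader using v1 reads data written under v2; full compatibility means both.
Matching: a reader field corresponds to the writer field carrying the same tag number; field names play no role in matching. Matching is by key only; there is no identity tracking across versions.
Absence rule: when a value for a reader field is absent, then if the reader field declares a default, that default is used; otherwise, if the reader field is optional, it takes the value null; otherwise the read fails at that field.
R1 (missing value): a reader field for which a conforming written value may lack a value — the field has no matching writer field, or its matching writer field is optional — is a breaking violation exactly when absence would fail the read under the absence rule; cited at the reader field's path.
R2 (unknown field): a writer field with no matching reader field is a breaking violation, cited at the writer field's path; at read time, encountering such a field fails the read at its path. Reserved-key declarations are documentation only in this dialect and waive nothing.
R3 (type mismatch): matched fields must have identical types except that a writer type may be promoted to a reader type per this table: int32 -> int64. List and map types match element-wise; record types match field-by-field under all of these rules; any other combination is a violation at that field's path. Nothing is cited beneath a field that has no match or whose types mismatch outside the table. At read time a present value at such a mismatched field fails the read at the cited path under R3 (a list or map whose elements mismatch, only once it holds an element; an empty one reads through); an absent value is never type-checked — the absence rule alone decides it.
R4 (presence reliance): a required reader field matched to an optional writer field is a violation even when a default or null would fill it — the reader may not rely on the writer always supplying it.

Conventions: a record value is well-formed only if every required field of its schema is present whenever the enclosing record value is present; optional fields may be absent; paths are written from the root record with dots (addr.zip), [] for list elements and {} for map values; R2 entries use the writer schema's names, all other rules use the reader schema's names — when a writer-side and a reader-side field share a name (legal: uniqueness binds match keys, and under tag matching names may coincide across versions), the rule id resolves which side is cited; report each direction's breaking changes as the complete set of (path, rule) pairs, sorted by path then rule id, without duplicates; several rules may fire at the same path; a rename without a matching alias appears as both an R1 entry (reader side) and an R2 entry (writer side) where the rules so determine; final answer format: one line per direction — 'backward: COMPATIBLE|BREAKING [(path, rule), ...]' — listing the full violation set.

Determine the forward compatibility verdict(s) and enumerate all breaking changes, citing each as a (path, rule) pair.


arrows below run writer -> reader for Invoice
checking forward for Invoice: reader v1 against writer v2:
  codes: list<float32> -> list<float32>, writer optional; from codes
  primary: bool -> bool, writer required; from primary
  active: bytes -> bool, writer optional; from active
  verified: no writer match
  height: float64 -> float32, writer optional; from height
  retries: int64 -> int64, writer required; from retries
  leftover writer field: verified
  R3 fires at active
  R3 fires at height
  R2 fires at verified
  => forward: BREAKING (3)

forward: BREAKING [(active, R3), (height, R3), (verified, R2)]


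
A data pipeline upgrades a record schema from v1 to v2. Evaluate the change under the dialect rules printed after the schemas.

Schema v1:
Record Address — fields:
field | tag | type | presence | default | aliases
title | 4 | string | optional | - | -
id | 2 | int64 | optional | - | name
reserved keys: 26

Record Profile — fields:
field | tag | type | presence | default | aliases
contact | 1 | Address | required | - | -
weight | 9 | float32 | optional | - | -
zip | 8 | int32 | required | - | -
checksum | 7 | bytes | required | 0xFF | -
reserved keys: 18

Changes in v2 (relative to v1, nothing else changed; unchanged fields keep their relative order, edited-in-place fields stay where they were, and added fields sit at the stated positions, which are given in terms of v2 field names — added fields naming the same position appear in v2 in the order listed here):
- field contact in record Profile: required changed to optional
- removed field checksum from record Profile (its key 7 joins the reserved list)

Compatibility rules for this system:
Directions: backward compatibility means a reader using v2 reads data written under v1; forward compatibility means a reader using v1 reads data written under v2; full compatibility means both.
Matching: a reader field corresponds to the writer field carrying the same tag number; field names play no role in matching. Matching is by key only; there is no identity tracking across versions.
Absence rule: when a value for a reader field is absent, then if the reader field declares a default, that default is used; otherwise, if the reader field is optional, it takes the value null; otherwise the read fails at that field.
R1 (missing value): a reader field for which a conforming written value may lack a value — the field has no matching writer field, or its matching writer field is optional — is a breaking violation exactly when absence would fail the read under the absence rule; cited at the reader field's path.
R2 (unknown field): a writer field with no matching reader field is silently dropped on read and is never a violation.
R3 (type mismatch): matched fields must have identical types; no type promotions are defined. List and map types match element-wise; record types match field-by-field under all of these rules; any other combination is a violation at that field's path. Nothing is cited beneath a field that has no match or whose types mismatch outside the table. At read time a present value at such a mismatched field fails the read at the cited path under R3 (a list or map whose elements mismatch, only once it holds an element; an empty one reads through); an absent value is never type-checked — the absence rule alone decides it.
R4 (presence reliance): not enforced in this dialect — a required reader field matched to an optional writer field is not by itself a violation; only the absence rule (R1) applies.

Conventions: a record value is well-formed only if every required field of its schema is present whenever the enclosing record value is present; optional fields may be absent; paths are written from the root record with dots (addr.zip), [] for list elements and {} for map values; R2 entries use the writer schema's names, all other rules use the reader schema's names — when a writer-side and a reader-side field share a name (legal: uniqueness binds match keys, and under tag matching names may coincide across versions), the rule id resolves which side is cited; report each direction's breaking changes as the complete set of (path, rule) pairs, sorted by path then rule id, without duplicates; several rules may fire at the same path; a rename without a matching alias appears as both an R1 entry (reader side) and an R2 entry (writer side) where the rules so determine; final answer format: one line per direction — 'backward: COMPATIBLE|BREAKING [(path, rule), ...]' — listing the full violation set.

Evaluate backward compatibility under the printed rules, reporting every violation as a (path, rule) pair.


each type pair in Profile: writer, then reader
backward analysis of Profile with v2 as reader and v1 as writer:
  contact: paired with writer contact (Address -> Address; writer required)
  weight: paired with writer weight (float32 -> float32; writer optional)
  zip: paired with writer zip (int32 -> int32; writer required)
  checksum (writer side), unknown to reader
  contact.title: paired with writer contact.title (string -> string; writer optional)
  contact.id: paired with writer contact.id (int64 -> int64; writer optional)
  nothing fires on Profile: backward is COMPATIBLE
ruling out the remaining Profile differences:
  field contact in record Profile: required changed to optional -> matters only for Profile's forward compatibility — outside the asked direction
  removed field checksum from record Profile (its key 7 joins the reserved list) -> inert for the asked Profile verdict: nothing fires

backward: COMPATIBLE []


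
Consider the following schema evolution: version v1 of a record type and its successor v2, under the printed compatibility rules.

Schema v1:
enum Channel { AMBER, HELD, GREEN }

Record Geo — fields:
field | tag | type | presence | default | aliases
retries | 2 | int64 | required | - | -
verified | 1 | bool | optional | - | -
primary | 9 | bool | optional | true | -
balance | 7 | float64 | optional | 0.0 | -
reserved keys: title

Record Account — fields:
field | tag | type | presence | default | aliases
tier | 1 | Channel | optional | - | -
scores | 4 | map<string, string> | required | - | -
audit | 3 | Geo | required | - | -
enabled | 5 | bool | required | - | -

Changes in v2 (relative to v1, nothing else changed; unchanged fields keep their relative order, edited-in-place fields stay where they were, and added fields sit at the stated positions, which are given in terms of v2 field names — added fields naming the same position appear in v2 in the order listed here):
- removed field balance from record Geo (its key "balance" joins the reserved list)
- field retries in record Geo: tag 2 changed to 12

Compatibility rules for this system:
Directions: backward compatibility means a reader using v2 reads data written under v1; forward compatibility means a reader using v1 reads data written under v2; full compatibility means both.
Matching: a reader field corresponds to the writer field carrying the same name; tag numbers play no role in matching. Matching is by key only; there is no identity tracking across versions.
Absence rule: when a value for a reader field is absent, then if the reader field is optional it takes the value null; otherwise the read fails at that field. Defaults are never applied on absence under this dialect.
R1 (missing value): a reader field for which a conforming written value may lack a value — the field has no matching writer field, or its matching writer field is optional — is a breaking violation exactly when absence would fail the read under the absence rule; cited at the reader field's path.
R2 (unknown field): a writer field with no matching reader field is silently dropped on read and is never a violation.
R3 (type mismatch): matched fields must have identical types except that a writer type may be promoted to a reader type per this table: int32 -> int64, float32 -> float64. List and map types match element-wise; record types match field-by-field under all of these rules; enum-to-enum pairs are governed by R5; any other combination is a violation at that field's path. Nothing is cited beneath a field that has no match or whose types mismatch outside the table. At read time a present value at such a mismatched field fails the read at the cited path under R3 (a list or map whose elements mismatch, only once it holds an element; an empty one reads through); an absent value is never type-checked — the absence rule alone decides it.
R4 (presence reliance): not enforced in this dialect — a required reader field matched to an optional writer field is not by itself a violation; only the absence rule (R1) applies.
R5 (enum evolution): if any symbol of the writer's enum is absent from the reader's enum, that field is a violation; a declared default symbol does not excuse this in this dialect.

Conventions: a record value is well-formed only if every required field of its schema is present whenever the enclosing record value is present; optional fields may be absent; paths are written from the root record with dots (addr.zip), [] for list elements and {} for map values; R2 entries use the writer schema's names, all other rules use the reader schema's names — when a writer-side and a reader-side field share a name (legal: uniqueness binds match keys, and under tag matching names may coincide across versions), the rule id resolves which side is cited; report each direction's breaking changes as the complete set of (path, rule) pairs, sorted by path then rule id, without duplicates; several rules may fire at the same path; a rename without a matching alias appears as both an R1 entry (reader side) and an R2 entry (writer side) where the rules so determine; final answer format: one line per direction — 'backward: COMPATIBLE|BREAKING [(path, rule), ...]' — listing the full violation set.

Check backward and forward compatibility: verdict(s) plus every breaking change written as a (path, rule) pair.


arrows below run writer -> reader for Account
backward analysis of Account with v2 as reader and v1 as writer:
  tier <- tier (Channel -> Channel, writer optional)
  scores <- scores (map<string, string> -> map<string, string>, writer required)
  audit <- audit (Geo -> Geo, writer required)
  enabled <- enabled (bool -> bool, writer required)
  audit.retries <- audit.retries (int64 -> int64, writer required)
  audit.verified <- audit.verified (bool -> bool, writer optional)
  audit.primary <- audit.primary (bool -> bool, writer optional)
  leftover writer field: audit.balance
  => no violations; backward on Account: COMPATIBLE
forward analysis of Account with v1 as reader and v2 as writer:
  tier <- tier (Channel -> Channel, writer optional)
  scores <- scores (map<string, string> -> map<string, string>, writer required)
  audit <- audit (Geo -> Geo, writer required)
  enabled <- enabled (bool -> bool, writer required)
  audit.retries <- audit.retries (int64 -> int64, writer required)
  audit.verified <- audit.verified (bool -> bool, writer optional)
  audit.primary <- audit.primary (bool -> bool, writer optional)
  audit.balance has no writer counterpart
  => no violations; forward on Account: COMPATIBLE

backward: COMPATIBLE []; forward: COMPATIBLE []


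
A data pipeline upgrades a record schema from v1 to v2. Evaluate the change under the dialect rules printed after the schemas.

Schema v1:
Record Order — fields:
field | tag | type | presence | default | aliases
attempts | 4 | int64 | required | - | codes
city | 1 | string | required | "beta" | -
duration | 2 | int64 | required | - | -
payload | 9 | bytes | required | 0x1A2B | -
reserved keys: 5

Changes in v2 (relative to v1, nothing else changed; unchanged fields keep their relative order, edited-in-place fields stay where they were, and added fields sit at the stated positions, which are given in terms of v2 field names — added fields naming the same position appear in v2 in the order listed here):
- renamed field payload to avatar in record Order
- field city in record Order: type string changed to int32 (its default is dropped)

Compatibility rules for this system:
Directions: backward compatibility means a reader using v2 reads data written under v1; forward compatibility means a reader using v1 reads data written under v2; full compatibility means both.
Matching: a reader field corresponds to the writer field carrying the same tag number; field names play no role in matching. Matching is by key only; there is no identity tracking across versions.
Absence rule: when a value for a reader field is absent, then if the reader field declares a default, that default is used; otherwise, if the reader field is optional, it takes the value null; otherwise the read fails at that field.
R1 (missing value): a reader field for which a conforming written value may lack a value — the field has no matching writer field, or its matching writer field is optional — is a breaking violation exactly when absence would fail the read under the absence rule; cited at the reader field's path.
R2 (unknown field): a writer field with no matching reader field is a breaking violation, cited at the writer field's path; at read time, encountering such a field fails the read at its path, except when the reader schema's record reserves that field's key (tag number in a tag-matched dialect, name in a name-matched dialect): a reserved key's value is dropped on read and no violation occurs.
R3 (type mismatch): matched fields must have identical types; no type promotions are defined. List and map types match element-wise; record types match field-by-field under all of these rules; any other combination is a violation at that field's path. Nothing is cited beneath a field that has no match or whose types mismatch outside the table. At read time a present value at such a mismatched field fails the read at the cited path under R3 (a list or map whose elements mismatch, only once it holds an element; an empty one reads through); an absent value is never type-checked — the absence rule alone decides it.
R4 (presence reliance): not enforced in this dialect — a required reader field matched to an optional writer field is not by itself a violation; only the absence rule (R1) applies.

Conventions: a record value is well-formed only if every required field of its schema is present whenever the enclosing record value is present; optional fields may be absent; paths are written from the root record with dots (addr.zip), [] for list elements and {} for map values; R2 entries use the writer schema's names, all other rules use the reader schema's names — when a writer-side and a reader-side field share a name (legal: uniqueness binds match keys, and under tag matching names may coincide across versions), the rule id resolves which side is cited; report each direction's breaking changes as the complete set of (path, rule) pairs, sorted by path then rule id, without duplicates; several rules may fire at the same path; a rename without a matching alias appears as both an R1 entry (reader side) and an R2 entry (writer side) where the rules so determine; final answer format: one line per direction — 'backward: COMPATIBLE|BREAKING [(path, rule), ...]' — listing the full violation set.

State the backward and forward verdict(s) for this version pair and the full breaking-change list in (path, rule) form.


arrows below run writer -> reader for Order
backward for Order (reader v2, writer v1):
  int64 -> int64, writer required: attempts aligns to attempts
  string -> int32, writer required: city aligns to city
  int64 -> int64, writer required: duration aligns to duration
  bytes -> bytes, writer required: avatar aligns to payload
  rule R3 violated at city
  backward on Order therefore BREAKING (1)
forward for Order (reader v1, writer v2):
  int64 -> int64, writer required: attempts aligns to attempts
  int32 -> string, writer required: city aligns to city
  int64 -> int64, writer required: duration aligns to duration
  bytes -> bytes, writer required: payload aligns to avatar
  rule R3 violated at city
  forward on Order therefore BREAKING (1)

backward: BREAKING [(city, R3)]; forward: BREAKING [(city, R3)]


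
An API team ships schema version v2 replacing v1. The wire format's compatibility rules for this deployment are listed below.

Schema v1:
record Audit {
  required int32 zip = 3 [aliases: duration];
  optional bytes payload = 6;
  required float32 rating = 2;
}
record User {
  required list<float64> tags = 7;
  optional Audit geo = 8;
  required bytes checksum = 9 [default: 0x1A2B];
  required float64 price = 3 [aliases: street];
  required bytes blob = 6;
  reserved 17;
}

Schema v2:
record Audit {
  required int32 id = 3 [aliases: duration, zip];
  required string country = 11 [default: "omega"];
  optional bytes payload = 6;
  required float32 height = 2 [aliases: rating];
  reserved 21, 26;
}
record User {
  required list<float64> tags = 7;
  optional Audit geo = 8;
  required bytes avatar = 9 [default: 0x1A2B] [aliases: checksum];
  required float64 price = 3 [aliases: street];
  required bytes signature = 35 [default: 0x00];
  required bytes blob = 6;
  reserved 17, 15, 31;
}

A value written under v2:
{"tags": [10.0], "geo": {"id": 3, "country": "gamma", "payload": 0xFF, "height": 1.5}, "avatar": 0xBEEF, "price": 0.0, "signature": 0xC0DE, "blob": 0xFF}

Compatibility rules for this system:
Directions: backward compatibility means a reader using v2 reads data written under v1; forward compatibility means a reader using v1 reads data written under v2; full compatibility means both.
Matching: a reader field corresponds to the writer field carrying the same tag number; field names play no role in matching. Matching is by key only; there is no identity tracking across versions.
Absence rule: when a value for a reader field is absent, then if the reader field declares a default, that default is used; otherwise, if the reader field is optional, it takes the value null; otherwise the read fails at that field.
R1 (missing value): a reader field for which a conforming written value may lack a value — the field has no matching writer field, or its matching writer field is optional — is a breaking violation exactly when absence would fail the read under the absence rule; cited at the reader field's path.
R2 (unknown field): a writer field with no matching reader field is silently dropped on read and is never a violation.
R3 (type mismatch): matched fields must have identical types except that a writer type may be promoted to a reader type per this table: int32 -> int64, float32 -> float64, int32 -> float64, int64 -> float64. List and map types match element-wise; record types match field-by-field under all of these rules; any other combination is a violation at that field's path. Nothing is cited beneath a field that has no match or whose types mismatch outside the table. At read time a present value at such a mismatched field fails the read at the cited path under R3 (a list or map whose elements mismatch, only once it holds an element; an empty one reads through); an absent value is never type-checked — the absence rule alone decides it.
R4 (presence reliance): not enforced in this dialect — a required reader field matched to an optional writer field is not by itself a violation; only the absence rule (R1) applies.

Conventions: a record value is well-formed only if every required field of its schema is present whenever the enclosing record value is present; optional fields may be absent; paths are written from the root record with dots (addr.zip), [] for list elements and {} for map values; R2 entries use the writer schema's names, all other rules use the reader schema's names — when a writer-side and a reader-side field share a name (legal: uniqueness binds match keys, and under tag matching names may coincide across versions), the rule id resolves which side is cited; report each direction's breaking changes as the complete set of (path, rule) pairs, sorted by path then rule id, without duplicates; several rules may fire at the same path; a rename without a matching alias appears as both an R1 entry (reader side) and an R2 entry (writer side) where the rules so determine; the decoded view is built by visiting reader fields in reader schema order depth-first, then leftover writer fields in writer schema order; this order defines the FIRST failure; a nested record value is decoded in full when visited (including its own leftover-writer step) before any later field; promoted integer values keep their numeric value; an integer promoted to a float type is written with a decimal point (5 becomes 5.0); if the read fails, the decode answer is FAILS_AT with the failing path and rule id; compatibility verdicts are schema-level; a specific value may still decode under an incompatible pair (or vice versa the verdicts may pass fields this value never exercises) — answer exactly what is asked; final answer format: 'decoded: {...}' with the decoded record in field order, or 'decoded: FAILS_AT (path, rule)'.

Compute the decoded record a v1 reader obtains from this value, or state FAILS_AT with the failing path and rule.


the writer's type comes first in each User pair
migrating the User value to v1:
  tags := [10.0]
  geo.zip := 3 (from writer id)
  geo.payload := 0xFF
  geo.rating := 1.5 (from writer height)
  writer geo.country: unknown -> dropped
  checksum := 0xBEEF (from writer avatar)
  price := 0.0
  blob := 0xFF
  writer signature: unknown -> dropped
  => decoded: {"tags": [10.0], "geo": {"zip": 3, "payload": 0xFF, "rating": 1.5}, "checksum": 0xBEEF, "price": 0.0, "blob": 0xFF}
the other User changes do not affect what is asked:
  renamed field rating to height in record Audit (alias rating declared on the renamed field) -> fires no rule on User under this dialect and leaves the result unchanged
  added field country to record Audit: required string, tag 11, default "omega" (in v2 it sits immediately before payload) -> fires no rule on User under this dialect and leaves the result unchanged
  renamed field zip to id in record Audit (alias zip declared on the renamed field) -> fires no rule on User under this dialect and leaves the result unchanged
  added field signature to record User: required bytes, tag 35, default 0x00 (in v2 it sits immediately before blob) -> fires no rule on User under this dialect and leaves the result unchanged
  renamed field checksum to avatar in record User (alias checksum declared on the renamed field) -> fires no rule on User under this dialect and leaves the result unchanged

decoded: {"tags": [10.0], "geo": {"zip": 3, "payload": 0xFF, "rating": 1.5}, "checksum": 0xBEEF, "price": 0.0, "blob": 0xFF}


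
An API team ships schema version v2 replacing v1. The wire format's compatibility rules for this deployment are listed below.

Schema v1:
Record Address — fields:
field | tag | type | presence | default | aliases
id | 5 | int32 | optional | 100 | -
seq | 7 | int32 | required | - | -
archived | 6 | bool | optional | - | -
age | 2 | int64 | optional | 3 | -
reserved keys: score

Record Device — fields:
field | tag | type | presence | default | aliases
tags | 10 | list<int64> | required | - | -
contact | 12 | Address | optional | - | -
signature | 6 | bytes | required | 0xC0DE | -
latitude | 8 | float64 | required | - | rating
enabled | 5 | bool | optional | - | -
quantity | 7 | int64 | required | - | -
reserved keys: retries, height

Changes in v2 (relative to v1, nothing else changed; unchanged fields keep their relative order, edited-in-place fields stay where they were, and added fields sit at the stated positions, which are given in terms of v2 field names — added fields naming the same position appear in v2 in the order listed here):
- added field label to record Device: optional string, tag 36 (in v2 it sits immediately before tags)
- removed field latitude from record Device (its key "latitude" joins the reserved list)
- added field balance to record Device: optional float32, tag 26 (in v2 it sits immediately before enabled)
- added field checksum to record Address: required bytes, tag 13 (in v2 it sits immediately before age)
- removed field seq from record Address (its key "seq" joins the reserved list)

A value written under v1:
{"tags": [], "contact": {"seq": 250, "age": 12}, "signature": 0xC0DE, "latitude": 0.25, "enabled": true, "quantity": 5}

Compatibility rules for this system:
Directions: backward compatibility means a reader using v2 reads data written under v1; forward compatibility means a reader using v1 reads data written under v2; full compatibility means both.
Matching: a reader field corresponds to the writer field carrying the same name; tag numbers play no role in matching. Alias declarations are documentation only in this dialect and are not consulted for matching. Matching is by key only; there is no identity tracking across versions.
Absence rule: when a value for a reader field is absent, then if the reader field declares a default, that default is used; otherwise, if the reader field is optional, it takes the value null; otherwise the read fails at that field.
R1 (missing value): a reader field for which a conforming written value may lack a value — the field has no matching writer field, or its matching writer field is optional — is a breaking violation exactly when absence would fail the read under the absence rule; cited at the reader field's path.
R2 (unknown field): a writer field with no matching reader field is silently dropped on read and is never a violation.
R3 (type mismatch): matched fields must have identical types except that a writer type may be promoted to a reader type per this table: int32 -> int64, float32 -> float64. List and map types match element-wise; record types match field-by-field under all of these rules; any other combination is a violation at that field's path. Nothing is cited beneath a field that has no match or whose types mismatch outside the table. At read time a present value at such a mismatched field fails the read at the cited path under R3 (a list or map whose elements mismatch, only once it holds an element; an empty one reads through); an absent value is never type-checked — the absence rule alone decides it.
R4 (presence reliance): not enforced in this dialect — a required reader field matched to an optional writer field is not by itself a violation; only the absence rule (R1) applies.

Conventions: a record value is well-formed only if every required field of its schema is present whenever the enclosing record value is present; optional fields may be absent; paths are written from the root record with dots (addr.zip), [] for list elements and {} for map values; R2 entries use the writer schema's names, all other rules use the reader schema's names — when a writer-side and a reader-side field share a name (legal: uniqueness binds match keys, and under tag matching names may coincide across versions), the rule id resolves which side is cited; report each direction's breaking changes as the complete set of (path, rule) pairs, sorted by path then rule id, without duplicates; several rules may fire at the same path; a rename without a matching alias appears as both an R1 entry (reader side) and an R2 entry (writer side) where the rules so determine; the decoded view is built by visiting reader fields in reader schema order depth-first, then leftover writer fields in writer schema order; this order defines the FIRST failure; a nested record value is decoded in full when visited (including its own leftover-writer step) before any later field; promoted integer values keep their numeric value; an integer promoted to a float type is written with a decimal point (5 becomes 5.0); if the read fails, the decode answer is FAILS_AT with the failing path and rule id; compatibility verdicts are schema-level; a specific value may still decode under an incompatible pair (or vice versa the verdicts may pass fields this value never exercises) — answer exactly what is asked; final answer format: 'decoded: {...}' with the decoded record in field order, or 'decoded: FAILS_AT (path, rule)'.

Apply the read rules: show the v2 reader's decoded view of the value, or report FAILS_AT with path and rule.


in Device below, arrows point writer -> reader
decode (reader v2):
  label := null (not supplied -> null)
  tags := []
  contact.id := 100 (no value, default fills)
  contact.archived := null (not supplied -> null)
  read fails at contact.checksum under R1 (no fill)
  => FAILS_AT (contact.checksum, R1)
checking off the Device differences that do not matter here:
  removed field latitude from record Device (its key "latitude" joins the reserved list) -> matters for Device compatibility verdicts, not for this value's decode
  added field label to record Device: optional string, tag 36 (in v2 it sits immediately before tags) -> no rule fires on it and the decoded Device view is identical with or without it
  added field balance to record Device: optional float32, tag 26 (in v2 it sits immediately before enabled) -> no rule fires on it and the decoded Device view is identical with or without it
  removed field seq from record Address (its key "seq" joins the reserved list) -> matters for Device compatibility verdicts, not for this value's decode

decoded: FAILS_AT (contact.checksum, R1)


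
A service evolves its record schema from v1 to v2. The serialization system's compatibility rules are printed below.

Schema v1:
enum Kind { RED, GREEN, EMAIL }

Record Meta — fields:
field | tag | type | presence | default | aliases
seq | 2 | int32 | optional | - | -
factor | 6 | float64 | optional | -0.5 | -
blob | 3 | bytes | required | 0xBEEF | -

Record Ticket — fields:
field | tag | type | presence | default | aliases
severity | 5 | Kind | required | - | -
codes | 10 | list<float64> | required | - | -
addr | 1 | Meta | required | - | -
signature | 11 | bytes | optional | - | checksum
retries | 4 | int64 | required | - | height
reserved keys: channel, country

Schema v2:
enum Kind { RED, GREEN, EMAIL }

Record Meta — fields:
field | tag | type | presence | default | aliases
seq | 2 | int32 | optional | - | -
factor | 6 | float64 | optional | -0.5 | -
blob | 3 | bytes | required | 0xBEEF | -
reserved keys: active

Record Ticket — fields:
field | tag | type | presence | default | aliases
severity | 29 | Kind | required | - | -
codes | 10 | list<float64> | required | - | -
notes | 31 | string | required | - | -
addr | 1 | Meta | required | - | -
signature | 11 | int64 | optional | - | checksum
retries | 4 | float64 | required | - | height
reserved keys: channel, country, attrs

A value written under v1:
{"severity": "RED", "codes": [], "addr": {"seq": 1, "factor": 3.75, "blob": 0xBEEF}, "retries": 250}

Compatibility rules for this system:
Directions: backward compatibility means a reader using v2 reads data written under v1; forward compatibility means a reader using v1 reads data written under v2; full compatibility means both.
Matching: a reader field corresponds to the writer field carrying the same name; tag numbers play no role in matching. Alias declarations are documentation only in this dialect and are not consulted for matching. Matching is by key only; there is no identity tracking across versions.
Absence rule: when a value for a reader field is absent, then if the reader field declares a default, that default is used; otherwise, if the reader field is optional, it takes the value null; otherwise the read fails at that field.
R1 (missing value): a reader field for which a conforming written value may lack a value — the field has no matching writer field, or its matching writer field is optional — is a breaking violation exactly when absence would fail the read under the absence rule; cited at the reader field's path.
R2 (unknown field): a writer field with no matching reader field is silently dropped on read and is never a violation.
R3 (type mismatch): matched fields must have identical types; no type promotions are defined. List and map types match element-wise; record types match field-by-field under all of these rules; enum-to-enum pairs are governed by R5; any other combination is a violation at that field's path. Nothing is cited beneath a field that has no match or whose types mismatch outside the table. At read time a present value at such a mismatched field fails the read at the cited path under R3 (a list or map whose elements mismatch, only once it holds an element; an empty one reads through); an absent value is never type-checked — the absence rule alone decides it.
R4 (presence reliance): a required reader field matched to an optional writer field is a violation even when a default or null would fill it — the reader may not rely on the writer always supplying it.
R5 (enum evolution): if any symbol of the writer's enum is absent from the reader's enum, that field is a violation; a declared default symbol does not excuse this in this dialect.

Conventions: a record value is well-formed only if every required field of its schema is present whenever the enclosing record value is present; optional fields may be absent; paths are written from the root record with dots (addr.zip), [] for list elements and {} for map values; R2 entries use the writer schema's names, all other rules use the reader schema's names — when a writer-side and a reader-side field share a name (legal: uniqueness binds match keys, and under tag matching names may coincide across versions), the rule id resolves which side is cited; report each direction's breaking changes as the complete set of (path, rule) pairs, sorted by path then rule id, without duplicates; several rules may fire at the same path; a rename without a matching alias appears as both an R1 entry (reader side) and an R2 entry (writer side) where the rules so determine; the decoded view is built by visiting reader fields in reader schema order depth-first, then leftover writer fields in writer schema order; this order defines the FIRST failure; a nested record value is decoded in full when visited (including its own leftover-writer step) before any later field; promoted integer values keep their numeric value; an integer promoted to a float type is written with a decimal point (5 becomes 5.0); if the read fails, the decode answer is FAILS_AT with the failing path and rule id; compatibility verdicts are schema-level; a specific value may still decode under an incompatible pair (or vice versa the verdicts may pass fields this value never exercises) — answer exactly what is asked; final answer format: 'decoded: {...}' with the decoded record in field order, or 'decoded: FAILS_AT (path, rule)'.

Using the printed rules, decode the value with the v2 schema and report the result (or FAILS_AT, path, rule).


decoded: FAILS_AT (notes, R1)

each type pair in Ticket: writer, then reader
migrating the Ticket value to v2:
  severity := "RED"
  codes := []
  read fails at notes under R1 (no fill)
  => FAILS_AT (notes, R1)
remaining Ticket differences; none change what is asked:
  field retries in record Ticket: type int64 changed to float64 -> a verdict-level change on Ticket — the shown value reads the same
  field signature in record Ticket: type bytes changed to int64 -> a verdict-level change on Ticket — the shown value reads the same
  field severity in record Ticket: tag 5 changed to 29 -> triggers nothing under the printed rules; the Ticket answer is the same either way


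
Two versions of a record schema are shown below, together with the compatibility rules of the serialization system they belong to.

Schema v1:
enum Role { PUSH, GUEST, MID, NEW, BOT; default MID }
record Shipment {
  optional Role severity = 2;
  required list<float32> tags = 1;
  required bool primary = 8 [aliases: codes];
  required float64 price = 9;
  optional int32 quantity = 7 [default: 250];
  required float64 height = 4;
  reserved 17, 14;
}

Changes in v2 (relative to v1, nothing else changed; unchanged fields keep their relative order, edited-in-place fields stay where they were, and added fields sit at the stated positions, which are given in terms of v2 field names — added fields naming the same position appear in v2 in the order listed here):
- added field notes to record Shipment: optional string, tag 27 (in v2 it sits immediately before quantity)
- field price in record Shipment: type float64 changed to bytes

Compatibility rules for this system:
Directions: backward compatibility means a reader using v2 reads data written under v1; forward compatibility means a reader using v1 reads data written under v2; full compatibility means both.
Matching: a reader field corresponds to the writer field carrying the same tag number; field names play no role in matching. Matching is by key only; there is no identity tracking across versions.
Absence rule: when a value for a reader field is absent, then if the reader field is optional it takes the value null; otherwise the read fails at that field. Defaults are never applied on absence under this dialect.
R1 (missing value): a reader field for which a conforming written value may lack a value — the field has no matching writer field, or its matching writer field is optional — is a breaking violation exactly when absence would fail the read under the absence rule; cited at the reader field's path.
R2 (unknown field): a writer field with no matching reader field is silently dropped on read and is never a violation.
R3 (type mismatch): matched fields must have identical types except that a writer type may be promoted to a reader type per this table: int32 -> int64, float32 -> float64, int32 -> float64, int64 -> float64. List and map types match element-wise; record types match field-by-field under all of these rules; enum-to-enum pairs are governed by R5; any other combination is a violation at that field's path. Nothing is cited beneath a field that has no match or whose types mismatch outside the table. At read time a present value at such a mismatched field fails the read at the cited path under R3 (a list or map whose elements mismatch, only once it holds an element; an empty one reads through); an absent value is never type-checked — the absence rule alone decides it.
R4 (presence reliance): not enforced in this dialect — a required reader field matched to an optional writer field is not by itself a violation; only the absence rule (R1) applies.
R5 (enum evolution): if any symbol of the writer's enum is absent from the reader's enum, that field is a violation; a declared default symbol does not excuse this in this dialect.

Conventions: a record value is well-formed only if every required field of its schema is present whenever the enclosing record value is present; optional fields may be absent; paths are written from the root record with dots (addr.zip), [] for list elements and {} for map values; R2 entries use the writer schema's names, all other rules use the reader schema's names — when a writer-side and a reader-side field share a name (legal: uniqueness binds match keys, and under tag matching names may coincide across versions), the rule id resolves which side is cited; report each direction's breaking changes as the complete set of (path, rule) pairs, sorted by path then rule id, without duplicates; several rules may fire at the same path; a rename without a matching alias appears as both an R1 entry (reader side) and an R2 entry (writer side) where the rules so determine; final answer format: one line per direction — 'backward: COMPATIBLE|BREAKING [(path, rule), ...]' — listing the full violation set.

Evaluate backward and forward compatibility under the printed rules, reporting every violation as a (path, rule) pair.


backward: BREAKING [(price, R3)]; forward: BREAKING [(price, R3)]

arrows below run writer -> reader for Shipment
backward pass over Shipment, reader schema v2, writer schema v1:
  severity: Role -> Role, writer optional; from severity
  tags: list<float32> -> list<float32>, writer required; from tags
  primary: bool -> bool, writer required; from primary
  price: float64 -> bytes, writer required; from price
  notes has no writer counterpart
  quantity: int32 -> int32, writer optional; from quantity
  height: float64 -> float64, writer required; from height
  breaking: (price, R3)
  backward on Shipment therefore BREAKING (1)
forward pass over Shipment, reader schema v1, writer schema v2:
  severity: Role -> Role, writer optional; from severity
  tags: list<float32> -> list<float32>, writer required; from tags
  primary: bool -> bool, writer required; from primary
  price: bytes -> float64, writer required; from price
  quantity: int32 -> int32, writer optional; from quantity
  height: float64 -> float64, writer required; from height
  writer field notes has no reader counterpart
  breaking: (price, R3)
  forward on Shipment therefore BREAKING (1)
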